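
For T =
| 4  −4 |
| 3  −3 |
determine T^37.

[[4, −4], [3, −3]]

T² = T (a projection; rank 1, trace 1), so T^37 = T.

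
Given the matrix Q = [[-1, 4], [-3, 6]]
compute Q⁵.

[[-601, 844], [-633, 876]]

tr Q = 5 and det Q = 6, so the characteristic polynomial is λ² − (5)λ + (6) with roots 2 and 3.
Eigenvectors give P = [[-4, 1], [-3, 1]] with P⁻¹ = [[-1, 1], [-3, 4]], and Q = P·diag(2, 3)·P⁻¹.
Then Q⁵ = P·diag(32, 243)·P⁻¹ = [[-128, 243], [-96, 243]] · [[-1, 1], [-3, 4]] = [[-601, 844], [-633, 876]].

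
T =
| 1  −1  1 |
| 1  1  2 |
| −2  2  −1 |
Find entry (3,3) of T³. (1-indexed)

T² = [[−2, 0, −2], [−2, 4, 1], [2, 2, 3]]
T³ = [[2, −2, 0], [0, 8, 5], [−2, 6, 3]]

3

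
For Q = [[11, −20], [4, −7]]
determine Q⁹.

tr Q = 4 and det Q = 3, so the characteristic polynomial is λ² − (4)λ + (3) with roots 1 and 3.
Eigenvectors give P = [[−2, −5], [−1, −2]] with P⁻¹ = [[2, −5], [−1, 2]], and Q = P·diag(1, 3)·P⁻¹.
Then Q⁹ = P·diag(1, 19683)·P⁻¹ = [[−2, −98415], [−1, −39366]] · [[2, −5], [−1, 2]] = [[98411, −196820], [39364, −78727]].

[[98411, −196820], [39364, −78727]]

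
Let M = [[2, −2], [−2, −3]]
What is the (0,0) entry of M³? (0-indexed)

12

M² = [[8, 2], [2, 13]]
M³ = [[12, −22], [−22, −43]]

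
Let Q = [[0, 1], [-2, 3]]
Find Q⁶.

tr Q = 3 and det Q = 2, so the characteristic polynomial is λ² − (3)λ + (2) with roots 2 and 1.
Eigenvectors give P = [[1, -1], [2, -1]] with P⁻¹ = [[-1, 1], [-2, 1]], and Q = P·diag(2, 1)·P⁻¹.
Then Q⁶ = P·diag(64, 1)·P⁻¹ = [[64, -1], [128, -1]] · [[-1, 1], [-2, 1]] = [[-62, 63], [-126, 127]].

[[-62, 63], [-126, 127]]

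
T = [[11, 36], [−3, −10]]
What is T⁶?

[[253, 756], [−63, −188]]

tr T = 1 and det T = −2, so the characteristic polynomial is λ² − (1)λ + (−2) with roots −1 and 2.
Eigenvectors give P = [[3, 4], [−1, −1]] with P⁻¹ = [[−1, −4], [1, 3]], and T = P·diag(−1, 2)·P⁻¹.
Then T⁶ = P·diag(1, 64)·P⁻¹ = [[3, 256], [−1, −64]] · [[−1, −4], [1, 3]] = [[253, 756], [−63, −188]].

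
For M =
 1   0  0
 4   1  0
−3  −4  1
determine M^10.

M = I + N where N = [[0, 0, 0], [4, 0, 0], [−3, −4, 0]] is strictly lower-triangular, so N^3 = 0.
(I + N)^10 = I + 10·N + 45·N^2 = [[1, 0, 0], [40, 1, 0], [−750, −40, 1]].

[[1, 0, 0], [40, 1, 0], [−750, −40, 1]]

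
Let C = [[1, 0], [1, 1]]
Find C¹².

C = I + N where N = [[0, 0], [1, 0]] is strictly lower-triangular, so N² = 0.
(I + N)¹² = I + 12·N = [[1, 0], [12, 1]].

[[1, 0], [12, 1]]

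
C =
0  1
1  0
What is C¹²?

[[1, 0], [0, 1]]

C² = I (check: tr C = 0 and det C = −1), so C¹² = I since 12 is even.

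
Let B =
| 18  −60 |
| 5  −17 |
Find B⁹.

[[80268, −242340], [20195, −61097]]

tr B = 1 and det B = −6, so the characteristic polynomial is λ² − (1)λ + (−6) with roots 3 and −2.
Eigenvectors give P = [[4, 3], [1, 1]] with P⁻¹ = [[1, −3], [−1, 4]], and B = P·diag(3, −2)·P⁻¹.
Then B⁹ = P·diag(19683, −512)·P⁻¹ = [[78732, −1536], [19683, −512]] · [[1, −3], [−1, 4]] = [[80268, −242340], [20195, −61097]].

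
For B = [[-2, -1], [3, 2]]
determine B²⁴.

[[1, 0], [0, 1]]

B² = I (check: tr B = 0 and det B = -1), so B²⁴ = I since 24 is even.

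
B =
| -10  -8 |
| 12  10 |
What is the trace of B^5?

0

tr B = 0 and det B = -4, so the characteristic polynomial is λ² − (0)λ + (-4) with roots -2 and 2.
Eigenvectors give P = [[-1, -2], [1, 3]] with P⁻¹ = [[-3, -2], [1, 1]], and B = P·diag(-2, 2)·P⁻¹.
Then B^5 = P·diag(-32, 32)·P⁻¹ = [[32, -64], [-32, 96]] · [[-3, -2], [1, 1]] = [[-160, -128], [192, 160]].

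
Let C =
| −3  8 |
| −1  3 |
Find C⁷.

C² = I (check: tr C = 0 and det C = −1), so C⁷ = C since 7 is odd.

[[−3, 8], [−1, 3]]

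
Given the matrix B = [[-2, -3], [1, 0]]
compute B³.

[[4, -3], [1, 6]]

B² = [[1, 6], [-2, -3]]
B³ = [[4, -3], [1, 6]]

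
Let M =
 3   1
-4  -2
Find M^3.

[[11, 3], [-12, -4]]

M^2 = [[5, 1], [-4, 0]]
M^3 = [[11, 3], [-12, -4]]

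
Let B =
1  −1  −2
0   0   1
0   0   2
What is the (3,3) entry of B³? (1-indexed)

8

B² = [[1, −1, −7], [0, 0, 2], [0, 0, 4]]
B³ = [[1, −1, −17], [0, 0, 4], [0, 0, 8]]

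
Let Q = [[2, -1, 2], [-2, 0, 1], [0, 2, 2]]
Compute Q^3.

[[8, 8, 28], [-16, 0, -8], [-16, 16, 8]]

Q^2 = [[6, 2, 7], [-4, 4, -2], [-4, 4, 6]]
Q^3 = [[8, 8, 28], [-16, 0, -8], [-16, 16, 8]]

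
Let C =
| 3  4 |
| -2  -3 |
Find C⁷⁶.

[[1, 0], [0, 1]]

C² = I (check: tr C = 0 and det C = -1), so C⁷⁶ = I since 76 is even.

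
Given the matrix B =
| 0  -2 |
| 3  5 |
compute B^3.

tr B = 5 and det B = 6, so the characteristic polynomial is λ² − (5)λ + (6) with roots 3 and 2.
Eigenvectors give P = [[-2, 1], [3, -1]] with P⁻¹ = [[1, 1], [3, 2]], and B = P·diag(3, 2)·P⁻¹.
Then B^3 = P·diag(27, 8)·P⁻¹ = [[-54, 8], [81, -8]] · [[1, 1], [3, 2]] = [[-30, -38], [57, 65]].

[[-30, -38], [57, 65]]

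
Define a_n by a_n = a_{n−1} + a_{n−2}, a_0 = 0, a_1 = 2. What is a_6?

16

With companion matrix C = [[1, 1], [1, 0]], [a_n, a_{n−1}]ᵀ = C·[a_{n−1}, a_{n−2}]ᵀ, so [a_6, a_5]ᵀ = C⁵·[a_1, a_0]ᵀ.
C⁵ = [[8, 5], [5, 3]], giving [a_6, a_5]ᵀ = [[16], [10]].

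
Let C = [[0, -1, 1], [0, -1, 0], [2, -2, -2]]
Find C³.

[[-4, 3, 6], [0, -1, 0], [12, -12, -16]]

C² = [[2, -1, -2], [0, 1, 0], [-4, 4, 6]]
C³ = [[-4, 3, 6], [0, -1, 0], [12, -12, -16]]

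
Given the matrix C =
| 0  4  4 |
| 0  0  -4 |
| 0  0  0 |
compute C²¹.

[[0, 0, 0], [0, 0, 0], [0, 0, 0]]

C is strictly triangular, hence nilpotent: C³ = 0, so C²¹ = 0.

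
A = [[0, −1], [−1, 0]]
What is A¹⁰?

[[1, 0], [0, 1]]

A² = I (check: tr A = 0 and det A = −1), so A¹⁰ = I since 10 is even.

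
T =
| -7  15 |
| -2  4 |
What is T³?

tr T = -3 and det T = 2, so the characteristic polynomial is λ² − (-3)λ + (2) with roots -1 and -2.
Eigenvectors give P = [[5, 3], [2, 1]] with P⁻¹ = [[-1, 3], [2, -5]], and T = P·diag(-1, -2)·P⁻¹.
Then T³ = P·diag(-1, -8)·P⁻¹ = [[-5, -24], [-2, -8]] · [[-1, 3], [2, -5]] = [[-43, 105], [-14, 34]].

[[-43, 105], [-14, 34]]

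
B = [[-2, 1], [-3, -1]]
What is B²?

[[1, -3], [9, -2]]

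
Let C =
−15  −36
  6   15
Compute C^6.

[[729, 0], [0, 729]]

tr C = 0 and det C = −9, so the characteristic polynomial is λ² − (0)λ + (−9) with roots −3 and 3.
Eigenvectors give P = [[−3, −2], [1, 1]] with P⁻¹ = [[−1, −2], [1, 3]], and C = P·diag(−3, 3)·P⁻¹.
Then C^6 = P·diag(729, 729)·P⁻¹ = [[−2187, −1458], [729, 729]] · [[−1, −2], [1, 3]] = [[729, 0], [0, 729]].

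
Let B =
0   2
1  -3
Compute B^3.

[[-6, 22], [11, -39]]

B^2 = [[2, -6], [-3, 11]]
B^3 = [[-6, 22], [11, -39]]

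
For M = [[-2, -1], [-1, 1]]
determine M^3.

M^2 = [[5, 1], [1, 2]]
M^3 = [[-11, -4], [-4, 1]]

[[-11, -4], [-4, 1]]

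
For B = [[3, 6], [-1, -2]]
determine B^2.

[[3, 6], [-1, -2]]

B² = B (a projection; rank 1, trace 1), so B^2 = B.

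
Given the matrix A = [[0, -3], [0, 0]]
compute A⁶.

A is strictly triangular, hence nilpotent: A² = 0, so A⁶ = 0.

[[0, 0], [0, 0]]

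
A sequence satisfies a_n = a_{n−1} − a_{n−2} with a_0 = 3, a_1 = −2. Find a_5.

5

With companion matrix C = [[1, −1], [1, 0]], [a_n, a_{n−1}]ᵀ = C·[a_{n−1}, a_{n−2}]ᵀ, so [a_5, a_4]ᵀ = C^4·[a_1, a_0]ᵀ.
C^4 = [[−1, 1], [−1, 0]], giving [a_5, a_4]ᵀ = [[5], [2]].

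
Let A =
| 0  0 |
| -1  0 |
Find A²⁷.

A is strictly triangular, hence nilpotent: A² = 0, so A²⁷ = 0.

[[0, 0], [0, 0]]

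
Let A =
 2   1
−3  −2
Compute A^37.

[[2, 1], [−3, −2]]

A² = I (check: tr A = 0 and det A = −1), so A^37 = A since 37 is odd.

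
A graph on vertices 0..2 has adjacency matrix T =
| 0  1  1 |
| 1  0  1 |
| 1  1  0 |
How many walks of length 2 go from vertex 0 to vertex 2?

1

The number of length-2 walks from vertex 0 to vertex 2 is entry (0,2) of T^2, where T is the adjacency matrix.
T^2 = [[2, 1, 1], [1, 2, 1], [1, 1, 2]]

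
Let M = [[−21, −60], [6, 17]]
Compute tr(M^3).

−28

tr M = −4 and det M = 3, so the characteristic polynomial is λ² − (−4)λ + (3) with roots −3 and −1.
Eigenvectors give P = [[10, −3], [−3, 1]] with P⁻¹ = [[1, 3], [3, 10]], and M = P·diag(−3, −1)·P⁻¹.
Then M^3 = P·diag(−27, −1)·P⁻¹ = [[−270, 3], [81, −1]] · [[1, 3], [3, 10]] = [[−261, −780], [78, 233]].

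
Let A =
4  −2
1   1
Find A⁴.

[[146, −130], [65, −49]]

tr A = 5 and det A = 6, so the characteristic polynomial is λ² − (5)λ + (6) with roots 2 and 3.
Eigenvectors give P = [[−1, 2], [−1, 1]] with P⁻¹ = [[1, −2], [1, −1]], and A = P·diag(2, 3)·P⁻¹.
Then A⁴ = P·diag(16, 81)·P⁻¹ = [[−16, 162], [−16, 81]] · [[1, −2], [1, −1]] = [[146, −130], [65, −49]].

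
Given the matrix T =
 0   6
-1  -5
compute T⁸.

[[-12354, -37830], [6305, 19171]]

tr T = -5 and det T = 6, so the characteristic polynomial is λ² − (-5)λ + (6) with roots -3 and -2.
Eigenvectors give P = [[2, -3], [-1, 1]] with P⁻¹ = [[-1, -3], [-1, -2]], and T = P·diag(-3, -2)·P⁻¹.
Then T⁸ = P·diag(6561, 256)·P⁻¹ = [[13122, -768], [-6561, 256]] · [[-1, -3], [-1, -2]] = [[-12354, -37830], [6305, 19171]].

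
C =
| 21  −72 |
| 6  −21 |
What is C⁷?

[[15309, −52488], [4374, −15309]]

tr C = 0 and det C = −9, so the characteristic polynomial is λ² − (0)λ + (−9) with roots 3 and −3.
Eigenvectors give P = [[4, 3], [1, 1]] with P⁻¹ = [[1, −3], [−1, 4]], and C = P·diag(3, −3)·P⁻¹.
Then C⁷ = P·diag(2187, −2187)·P⁻¹ = [[8748, −6561], [2187, −2187]] · [[1, −3], [−1, 4]] = [[15309, −52488], [4374, −15309]].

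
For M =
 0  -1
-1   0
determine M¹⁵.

M² = I (check: tr M = 0 and det M = -1), so M¹⁵ = M since 15 is odd.

[[0, -1], [-1, 0]]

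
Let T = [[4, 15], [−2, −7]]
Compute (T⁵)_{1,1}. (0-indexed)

−187

tr T = −3 and det T = 2, so the characteristic polynomial is λ² − (−3)λ + (2) with roots −2 and −1.
Eigenvectors give P = [[5, 3], [−2, −1]] with P⁻¹ = [[−1, −3], [2, 5]], and T = P·diag(−2, −1)·P⁻¹.
Then T⁵ = P·diag(−32, −1)·P⁻¹ = [[−160, −3], [64, 1]] · [[−1, −3], [2, 5]] = [[154, 465], [−62, −187]].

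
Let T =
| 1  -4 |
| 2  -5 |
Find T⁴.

tr T = -4 and det T = 3, so the characteristic polynomial is λ² − (-4)λ + (3) with roots -3 and -1.
Eigenvectors give P = [[1, 2], [1, 1]] with P⁻¹ = [[-1, 2], [1, -1]], and T = P·diag(-3, -1)·P⁻¹.
Then T⁴ = P·diag(81, 1)·P⁻¹ = [[81, 2], [81, 1]] · [[-1, 2], [1, -1]] = [[-79, 160], [-80, 161]].

[[-79, 160], [-80, 161]]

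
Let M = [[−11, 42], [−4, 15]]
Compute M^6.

[[−4367, 15288], [−1456, 5097]]

tr M = 4 and det M = 3, so the characteristic polynomial is λ² − (4)λ + (3) with roots 3 and 1.
Eigenvectors give P = [[3, 7], [1, 2]] with P⁻¹ = [[−2, 7], [1, −3]], and M = P·diag(3, 1)·P⁻¹.
Then M^6 = P·diag(729, 1)·P⁻¹ = [[2187, 7], [729, 2]] · [[−2, 7], [1, −3]] = [[−4367, 15288], [−1456, 5097]].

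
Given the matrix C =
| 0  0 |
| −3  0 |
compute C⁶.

[[0, 0], [0, 0]]

C is strictly triangular, hence nilpotent: C² = 0, so C⁶ = 0.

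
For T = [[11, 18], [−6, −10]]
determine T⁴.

tr T = 1 and det T = −2, so the characteristic polynomial is λ² − (1)λ + (−2) with roots 2 and −1.
Eigenvectors give P = [[−2, −3], [1, 2]] with P⁻¹ = [[−2, −3], [1, 2]], and T = P·diag(2, −1)·P⁻¹.
Then T⁴ = P·diag(16, 1)·P⁻¹ = [[−32, −3], [16, 2]] · [[−2, −3], [1, 2]] = [[61, 90], [−30, −44]].

[[61, 90], [−30, −44]]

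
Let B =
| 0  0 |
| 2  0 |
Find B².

[[0, 0], [0, 0]]

B is strictly triangular, hence nilpotent: B² = 0, so B² = 0.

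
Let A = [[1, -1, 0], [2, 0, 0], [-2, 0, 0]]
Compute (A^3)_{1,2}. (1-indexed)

A^2 = [[-1, -1, 0], [2, -2, 0], [-2, 2, 0]]
A^3 = [[-3, 1, 0], [-2, -2, 0], [2, 2, 0]]

1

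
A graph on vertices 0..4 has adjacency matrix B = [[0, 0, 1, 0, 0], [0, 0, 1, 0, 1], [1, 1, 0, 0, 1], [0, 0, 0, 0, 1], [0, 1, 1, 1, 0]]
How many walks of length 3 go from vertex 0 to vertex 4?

1

The number of length-3 walks from vertex 0 to vertex 4 is entry (0,4) of B³, where B is the adjacency matrix.
B² = [[1, 1, 0, 0, 1], [1, 2, 1, 1, 1], [0, 1, 3, 1, 1], [0, 1, 1, 1, 0], [1, 1, 1, 0, 3]]
B³ = [[0, 1, 3, 1, 1], [1, 2, 4, 1, 4], [3, 4, 2, 1, 5], [1, 1, 1, 0, 3], [1, 4, 5, 3, 2]]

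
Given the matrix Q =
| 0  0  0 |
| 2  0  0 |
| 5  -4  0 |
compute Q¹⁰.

[[0, 0, 0], [0, 0, 0], [0, 0, 0]]

Q is strictly triangular, hence nilpotent: Q³ = 0, so Q¹⁰ = 0.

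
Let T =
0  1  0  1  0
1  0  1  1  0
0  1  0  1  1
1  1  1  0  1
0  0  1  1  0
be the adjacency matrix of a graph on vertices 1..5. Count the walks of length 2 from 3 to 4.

The number of length-2 walks from vertex 3 to vertex 4 is entry (3,4) of T², where T is the adjacency matrix.
T² = [[2, 1, 2, 1, 1], [1, 3, 1, 2, 2], [2, 1, 3, 2, 1], [1, 2, 2, 4, 1], [1, 2, 1, 1, 2]]

2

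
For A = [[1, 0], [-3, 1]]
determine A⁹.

A = I + N where N = [[0, 0], [-3, 0]] is strictly lower-triangular, so N² = 0.
(I + N)⁹ = I + 9·N = [[1, 0], [-27, 1]].

[[1, 0], [-27, 1]]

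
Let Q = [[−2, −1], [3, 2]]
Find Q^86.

[[1, 0], [0, 1]]

Q² = I (check: tr Q = 0 and det Q = −1), so Q^86 = I since 86 is even.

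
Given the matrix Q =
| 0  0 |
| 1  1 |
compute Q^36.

[[0, 0], [1, 1]]

Q² = Q (a projection; rank 1, trace 1), so Q^36 = Q.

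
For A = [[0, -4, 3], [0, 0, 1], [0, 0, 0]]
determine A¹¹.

A is strictly triangular, hence nilpotent: A³ = 0, so A¹¹ = 0.

[[0, 0, 0], [0, 0, 0], [0, 0, 0]]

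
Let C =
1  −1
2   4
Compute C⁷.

[[−1931, −2059], [4118, 4246]]

tr C = 5 and det C = 6, so the characteristic polynomial is λ² − (5)λ + (6) with roots 3 and 2.
Eigenvectors give P = [[−1, −1], [2, 1]] with P⁻¹ = [[1, 1], [−2, −1]], and C = P·diag(3, 2)·P⁻¹.
Then C⁷ = P·diag(2187, 128)·P⁻¹ = [[−2187, −128], [4374, 128]] · [[1, 1], [−2, −1]] = [[−1931, −2059], [4118, 4246]].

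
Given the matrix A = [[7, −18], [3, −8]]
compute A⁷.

tr A = −1 and det A = −2, so the characteristic polynomial is λ² − (−1)λ + (−2) with roots −2 and 1.
Eigenvectors give P = [[−2, −3], [−1, −1]] with P⁻¹ = [[1, −3], [−1, 2]], and A = P·diag(−2, 1)·P⁻¹.
Then A⁷ = P·diag(−128, 1)·P⁻¹ = [[256, −3], [128, −1]] · [[1, −3], [−1, 2]] = [[259, −774], [129, −386]].

[[259, −774], [129, −386]]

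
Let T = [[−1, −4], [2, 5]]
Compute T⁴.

tr T = 4 and det T = 3, so the characteristic polynomial is λ² − (4)λ + (3) with roots 3 and 1.
Eigenvectors give P = [[−1, −2], [1, 1]] with P⁻¹ = [[1, 2], [−1, −1]], and T = P·diag(3, 1)·P⁻¹.
Then T⁴ = P·diag(81, 1)·P⁻¹ = [[−81, −2], [81, 1]] · [[1, 2], [−1, −1]] = [[−79, −160], [80, 161]].

[[−79, −160], [80, 161]]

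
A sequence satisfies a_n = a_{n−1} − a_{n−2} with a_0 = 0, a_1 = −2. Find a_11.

2

With companion matrix B = [[1, −1], [1, 0]], [a_n, a_{n−1}]ᵀ = B·[a_{n−1}, a_{n−2}]ᵀ, so [a_11, a_10]ᵀ = B¹⁰·[a_1, a_0]ᵀ.
B¹⁰ = [[−1, 1], [−1, 0]], giving [a_11, a_10]ᵀ = [[2], [2]].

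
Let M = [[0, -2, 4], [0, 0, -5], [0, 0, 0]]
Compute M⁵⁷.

[[0, 0, 0], [0, 0, 0], [0, 0, 0]]

M is strictly triangular, hence nilpotent: M³ = 0, so M⁵⁷ = 0.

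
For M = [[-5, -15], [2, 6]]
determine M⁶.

M² = M (a projection; rank 1, trace 1), so M⁶ = M.

[[-5, -15], [2, 6]]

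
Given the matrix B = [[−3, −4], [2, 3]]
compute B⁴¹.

[[−3, −4], [2, 3]]

B² = I (check: tr B = 0 and det B = −1), so B⁴¹ = B since 41 is odd.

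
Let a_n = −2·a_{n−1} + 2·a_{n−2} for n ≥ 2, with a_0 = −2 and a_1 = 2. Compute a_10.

−23168

With companion matrix A = [[−2, 2], [1, 0]], [a_n, a_{n−1}]ᵀ = A·[a_{n−1}, a_{n−2}]ᵀ, so [a_10, a_9]ᵀ = A⁹·[a_1, a_0]ᵀ.
A⁹ = [[−6688, 4896], [2448, −1792]], giving [a_10, a_9]ᵀ = [[−23168], [8480]].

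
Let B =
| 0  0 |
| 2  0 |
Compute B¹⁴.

B is strictly triangular, hence nilpotent: B² = 0, so B¹⁴ = 0.

[[0, 0], [0, 0]]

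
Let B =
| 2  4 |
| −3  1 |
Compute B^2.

[[−8, 12], [−9, −11]]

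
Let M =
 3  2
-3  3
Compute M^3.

M^2 = [[3, 12], [-18, 3]]
M^3 = [[-27, 42], [-63, -27]]

[[-27, 42], [-63, -27]]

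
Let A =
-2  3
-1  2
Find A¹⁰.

[[1, 0], [0, 1]]

A² = I (check: tr A = 0 and det A = -1), so A¹⁰ = I since 10 is even.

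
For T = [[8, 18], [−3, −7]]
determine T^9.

[[1538, 3078], [−513, −1027]]

tr T = 1 and det T = −2, so the characteristic polynomial is λ² − (1)λ + (−2) with roots −1 and 2.
Eigenvectors give P = [[−2, 3], [1, −1]] with P⁻¹ = [[1, 3], [1, 2]], and T = P·diag(−1, 2)·P⁻¹.
Then T^9 = P·diag(−1, 512)·P⁻¹ = [[2, 1536], [−1, −512]] · [[1, 3], [1, 2]] = [[1538, 3078], [−513, −1027]].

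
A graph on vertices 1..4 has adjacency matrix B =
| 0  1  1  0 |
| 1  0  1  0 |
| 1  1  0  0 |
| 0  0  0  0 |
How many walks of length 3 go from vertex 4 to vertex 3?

0

The number of length-3 walks from vertex 4 to vertex 3 is entry (4,3) of B³, where B is the adjacency matrix.
B² = [[2, 1, 1, 0], [1, 2, 1, 0], [1, 1, 2, 0], [0, 0, 0, 0]]
B³ = [[2, 3, 3, 0], [3, 2, 3, 0], [3, 3, 2, 0], [0, 0, 0, 0]]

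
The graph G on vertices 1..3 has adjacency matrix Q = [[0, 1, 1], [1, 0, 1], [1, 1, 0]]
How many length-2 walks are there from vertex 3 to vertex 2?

1

The number of length-2 walks from vertex 3 to vertex 2 is entry (3,2) of Q², where Q is the adjacency matrix.
Q² = [[2, 1, 1], [1, 2, 1], [1, 1, 2]]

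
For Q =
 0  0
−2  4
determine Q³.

[[0, 0], [−32, 64]]

Q² = [[0, 0], [−8, 16]]
Q³ = [[0, 0], [−32, 64]]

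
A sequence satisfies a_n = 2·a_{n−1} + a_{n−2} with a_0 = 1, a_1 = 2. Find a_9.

2378

With companion matrix T = [[2, 1], [1, 0]], [a_n, a_{n−1}]ᵀ = T·[a_{n−1}, a_{n−2}]ᵀ, so [a_9, a_8]ᵀ = T⁸·[a_1, a_0]ᵀ.
T⁸ = [[985, 408], [408, 169]], giving [a_9, a_8]ᵀ = [[2378], [985]].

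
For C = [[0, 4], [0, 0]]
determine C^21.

[[0, 0], [0, 0]]

C is strictly triangular, hence nilpotent: C^2 = 0, so C^21 = 0.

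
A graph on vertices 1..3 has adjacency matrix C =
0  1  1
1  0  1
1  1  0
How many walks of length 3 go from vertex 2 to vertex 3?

The number of length-3 walks from vertex 2 to vertex 3 is entry (2,3) of C³, where C is the adjacency matrix.
C² = [[2, 1, 1], [1, 2, 1], [1, 1, 2]]
C³ = [[2, 3, 3], [3, 2, 3], [3, 3, 2]]

3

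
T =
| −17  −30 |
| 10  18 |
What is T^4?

tr T = 1 and det T = −6, so the characteristic polynomial is λ² − (1)λ + (−6) with roots −2 and 3.
Eigenvectors give P = [[−2, −3], [1, 2]] with P⁻¹ = [[−2, −3], [1, 2]], and T = P·diag(−2, 3)·P⁻¹.
Then T^4 = P·diag(16, 81)·P⁻¹ = [[−32, −243], [16, 162]] · [[−2, −3], [1, 2]] = [[−179, −390], [130, 276]].

[[−179, −390], [130, 276]]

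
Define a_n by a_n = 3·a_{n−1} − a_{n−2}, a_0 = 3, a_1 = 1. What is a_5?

With companion matrix Q = [[3, −1], [1, 0]], [a_n, a_{n−1}]ᵀ = Q·[a_{n−1}, a_{n−2}]ᵀ, so [a_5, a_4]ᵀ = Q⁴·[a_1, a_0]ᵀ.
Q⁴ = [[55, −21], [21, −8]], giving [a_5, a_4]ᵀ = [[−8], [−3]].

−8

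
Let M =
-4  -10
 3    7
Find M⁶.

[[-314, -630], [189, 379]]

tr M = 3 and det M = 2, so the characteristic polynomial is λ² − (3)λ + (2) with roots 1 and 2.
Eigenvectors give P = [[2, 5], [-1, -3]] with P⁻¹ = [[3, 5], [-1, -2]], and M = P·diag(1, 2)·P⁻¹.
Then M⁶ = P·diag(1, 64)·P⁻¹ = [[2, 320], [-1, -192]] · [[3, 5], [-1, -2]] = [[-314, -630], [189, 379]].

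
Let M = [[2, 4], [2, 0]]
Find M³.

M² = [[12, 8], [4, 8]]
M³ = [[40, 48], [24, 16]]

[[40, 48], [24, 16]]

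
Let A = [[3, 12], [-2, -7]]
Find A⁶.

tr A = -4 and det A = 3, so the characteristic polynomial is λ² − (-4)λ + (3) with roots -3 and -1.
Eigenvectors give P = [[2, -3], [-1, 1]] with P⁻¹ = [[-1, -3], [-1, -2]], and A = P·diag(-3, -1)·P⁻¹.
Then A⁶ = P·diag(729, 1)·P⁻¹ = [[1458, -3], [-729, 1]] · [[-1, -3], [-1, -2]] = [[-1455, -4368], [728, 2185]].

[[-1455, -4368], [728, 2185]]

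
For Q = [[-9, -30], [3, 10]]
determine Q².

[[-9, -30], [3, 10]]

Q² = Q (a projection; rank 1, trace 1), so Q² = Q.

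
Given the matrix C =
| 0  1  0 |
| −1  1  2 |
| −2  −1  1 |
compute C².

[[−1, 1, 2], [−5, −2, 4], [−1, −4, −1]]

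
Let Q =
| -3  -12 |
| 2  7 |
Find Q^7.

[[-4371, -13116], [2186, 6559]]

tr Q = 4 and det Q = 3, so the characteristic polynomial is λ² − (4)λ + (3) with roots 1 and 3.
Eigenvectors give P = [[3, 2], [-1, -1]] with P⁻¹ = [[1, 2], [-1, -3]], and Q = P·diag(1, 3)·P⁻¹.
Then Q^7 = P·diag(1, 2187)·P⁻¹ = [[3, 4374], [-1, -2187]] · [[1, 2], [-1, -3]] = [[-4371, -13116], [2186, 6559]].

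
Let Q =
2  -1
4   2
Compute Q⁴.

Q² = [[0, -4], [16, 0]]
Q³ = [[-16, -8], [32, -16]]
Q⁴ = [[-64, 0], [0, -64]]

[[-64, 0], [0, -64]]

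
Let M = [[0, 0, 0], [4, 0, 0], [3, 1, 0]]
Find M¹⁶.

[[0, 0, 0], [0, 0, 0], [0, 0, 0]]

M is strictly triangular, hence nilpotent: M³ = 0, so M¹⁶ = 0.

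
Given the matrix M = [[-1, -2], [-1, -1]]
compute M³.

[[-7, -10], [-5, -7]]

M² = [[3, 4], [2, 3]]
M³ = [[-7, -10], [-5, -7]]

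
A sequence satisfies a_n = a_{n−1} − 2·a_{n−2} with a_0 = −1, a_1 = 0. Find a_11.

−22

With companion matrix M = [[1, −2], [1, 0]], [a_n, a_{n−1}]ᵀ = M·[a_{n−1}, a_{n−2}]ᵀ, so [a_11, a_10]ᵀ = M^10·[a_1, a_0]ᵀ.
M^10 = [[23, 22], [−11, 34]], giving [a_11, a_10]ᵀ = [[−22], [−34]].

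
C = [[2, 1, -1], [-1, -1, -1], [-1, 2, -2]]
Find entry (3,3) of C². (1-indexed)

3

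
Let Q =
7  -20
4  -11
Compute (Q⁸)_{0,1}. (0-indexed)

65600

tr Q = -4 and det Q = 3, so the characteristic polynomial is λ² − (-4)λ + (3) with roots -3 and -1.
Eigenvectors give P = [[2, 5], [1, 2]] with P⁻¹ = [[-2, 5], [1, -2]], and Q = P·diag(-3, -1)·P⁻¹.
Then Q⁸ = P·diag(6561, 1)·P⁻¹ = [[13122, 5], [6561, 2]] · [[-2, 5], [1, -2]] = [[-26239, 65600], [-13120, 32801]].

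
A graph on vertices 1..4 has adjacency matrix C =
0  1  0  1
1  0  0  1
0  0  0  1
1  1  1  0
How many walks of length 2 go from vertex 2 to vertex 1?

The number of length-2 walks from vertex 2 to vertex 1 is entry (2,1) of C^2, where C is the adjacency matrix.
C^2 = [[2, 1, 1, 1], [1, 2, 1, 1], [1, 1, 1, 0], [1, 1, 0, 3]]

1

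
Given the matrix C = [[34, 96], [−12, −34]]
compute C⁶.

[[64, 0], [0, 64]]

tr C = 0 and det C = −4, so the characteristic polynomial is λ² − (0)λ + (−4) with roots 2 and −2.
Eigenvectors give P = [[3, −8], [−1, 3]] with P⁻¹ = [[3, 8], [1, 3]], and C = P·diag(2, −2)·P⁻¹.
Then C⁶ = P·diag(64, 64)·P⁻¹ = [[192, −512], [−64, 192]] · [[3, 8], [1, 3]] = [[64, 0], [0, 64]].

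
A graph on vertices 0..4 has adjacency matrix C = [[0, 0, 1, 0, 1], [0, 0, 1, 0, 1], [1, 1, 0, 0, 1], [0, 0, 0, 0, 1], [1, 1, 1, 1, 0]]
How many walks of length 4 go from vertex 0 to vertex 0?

11

The number of length-4 walks from vertex 0 to vertex 0 is entry (0,0) of C^4, where C is the adjacency matrix.
C^2 = [[2, 2, 1, 1, 1], [2, 2, 1, 1, 1], [1, 1, 3, 1, 2], [1, 1, 1, 1, 0], [1, 1, 2, 0, 4]]
C^3 = [[2, 2, 5, 1, 6], [2, 2, 5, 1, 6], [5, 5, 4, 2, 6], [1, 1, 2, 0, 4], [6, 6, 6, 4, 4]]
C^4 = [[11, 11, 10, 6, 10], [11, 11, 10, 6, 10], [10, 10, 16, 6, 16], [6, 6, 6, 4, 4], [10, 10, 16, 4, 22]]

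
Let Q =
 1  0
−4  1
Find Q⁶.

[[1, 0], [−24, 1]]

Q = I + N where N = [[0, 0], [−4, 0]] is strictly lower-triangular, so N² = 0.
(I + N)⁶ = I + 6·N = [[1, 0], [−24, 1]].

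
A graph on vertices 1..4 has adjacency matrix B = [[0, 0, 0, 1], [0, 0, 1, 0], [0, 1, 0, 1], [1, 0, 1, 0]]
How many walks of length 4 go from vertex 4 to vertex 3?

The number of length-4 walks from vertex 4 to vertex 3 is entry (4,3) of B^4, where B is the adjacency matrix.
B^2 = [[1, 0, 1, 0], [0, 1, 0, 1], [1, 0, 2, 0], [0, 1, 0, 2]]
B^3 = [[0, 1, 0, 2], [1, 0, 2, 0], [0, 2, 0, 3], [2, 0, 3, 0]]
B^4 = [[2, 0, 3, 0], [0, 2, 0, 3], [3, 0, 5, 0], [0, 3, 0, 5]]

0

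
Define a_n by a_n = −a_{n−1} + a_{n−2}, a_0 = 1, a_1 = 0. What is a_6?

With companion matrix B = [[−1, 1], [1, 0]], [a_n, a_{n−1}]ᵀ = B·[a_{n−1}, a_{n−2}]ᵀ, so [a_6, a_5]ᵀ = B⁵·[a_1, a_0]ᵀ.
B⁵ = [[−8, 5], [5, −3]], giving [a_6, a_5]ᵀ = [[5], [−3]].

5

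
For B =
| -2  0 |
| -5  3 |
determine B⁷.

tr B = 1 and det B = -6, so the characteristic polynomial is λ² − (1)λ + (-6) with roots -2 and 3.
Eigenvectors give P = [[1, 0], [1, 1]] with P⁻¹ = [[1, 0], [-1, 1]], and B = P·diag(-2, 3)·P⁻¹.
Then B⁷ = P·diag(-128, 2187)·P⁻¹ = [[-128, 0], [-128, 2187]] · [[1, 0], [-1, 1]] = [[-128, 0], [-2315, 2187]].

[[-128, 0], [-2315, 2187]]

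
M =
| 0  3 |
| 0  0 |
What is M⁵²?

M is strictly triangular, hence nilpotent: M² = 0, so M⁵² = 0.

[[0, 0], [0, 0]]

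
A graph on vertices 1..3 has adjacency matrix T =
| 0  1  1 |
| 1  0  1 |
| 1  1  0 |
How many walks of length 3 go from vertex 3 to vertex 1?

The number of length-3 walks from vertex 3 to vertex 1 is entry (3,1) of T³, where T is the adjacency matrix.
T² = [[2, 1, 1], [1, 2, 1], [1, 1, 2]]
T³ = [[2, 3, 3], [3, 2, 3], [3, 3, 2]]

3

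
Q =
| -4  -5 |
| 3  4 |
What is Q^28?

[[1, 0], [0, 1]]

Q² = I (check: tr Q = 0 and det Q = -1), so Q^28 = I since 28 is even.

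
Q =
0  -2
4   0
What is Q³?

[[0, 16], [-32, 0]]

Q² = [[-8, 0], [0, -8]]
Q³ = [[0, 16], [-32, 0]]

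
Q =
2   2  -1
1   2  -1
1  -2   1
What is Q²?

[[5, 10, -5], [3, 8, -4], [1, -4, 2]]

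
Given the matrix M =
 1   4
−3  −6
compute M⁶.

[[−1931, −2660], [1995, 2724]]

tr M = −5 and det M = 6, so the characteristic polynomial is λ² − (−5)λ + (6) with roots −2 and −3.
Eigenvectors give P = [[4, −1], [−3, 1]] with P⁻¹ = [[1, 1], [3, 4]], and M = P·diag(−2, −3)·P⁻¹.
Then M⁶ = P·diag(64, 729)·P⁻¹ = [[256, −729], [−192, 729]] · [[1, 1], [3, 4]] = [[−1931, −2660], [1995, 2724]].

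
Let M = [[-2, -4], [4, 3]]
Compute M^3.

[[8, 36], [-36, -37]]

M^2 = [[-12, -4], [4, -7]]
M^3 = [[8, 36], [-36, -37]]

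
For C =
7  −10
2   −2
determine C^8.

tr C = 5 and det C = 6, so the characteristic polynomial is λ² − (5)λ + (6) with roots 3 and 2.
Eigenvectors give P = [[5, 2], [2, 1]] with P⁻¹ = [[1, −2], [−2, 5]], and C = P·diag(3, 2)·P⁻¹.
Then C^8 = P·diag(6561, 256)·P⁻¹ = [[32805, 512], [13122, 256]] · [[1, −2], [−2, 5]] = [[31781, −63050], [12610, −24964]].

[[31781, −63050], [12610, −24964]]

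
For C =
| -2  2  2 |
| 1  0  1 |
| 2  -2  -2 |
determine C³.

[[-40, 32, 24], [0, 0, 0], [40, -32, -24]]

C² = [[10, -8, -6], [0, 0, 0], [-10, 8, 6]]
C³ = [[-40, 32, 24], [0, 0, 0], [40, -32, -24]]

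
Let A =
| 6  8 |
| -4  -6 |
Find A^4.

tr A = 0 and det A = -4, so the characteristic polynomial is λ² − (0)λ + (-4) with roots -2 and 2.
Eigenvectors give P = [[-1, -2], [1, 1]] with P⁻¹ = [[1, 2], [-1, -1]], and A = P·diag(-2, 2)·P⁻¹.
Then A^4 = P·diag(16, 16)·P⁻¹ = [[-16, -32], [16, 16]] · [[1, 2], [-1, -1]] = [[16, 0], [0, 16]].

[[16, 0], [0, 16]]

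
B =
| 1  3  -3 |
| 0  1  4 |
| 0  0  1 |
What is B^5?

[[1, 15, 105], [0, 1, 20], [0, 0, 1]]

B = I + N where N = [[0, 3, -3], [0, 0, 4], [0, 0, 0]] is strictly upper-triangular, so N^3 = 0.
(I + N)^5 = I + 5·N + 10·N^2 = [[1, 15, 105], [0, 1, 20], [0, 0, 1]].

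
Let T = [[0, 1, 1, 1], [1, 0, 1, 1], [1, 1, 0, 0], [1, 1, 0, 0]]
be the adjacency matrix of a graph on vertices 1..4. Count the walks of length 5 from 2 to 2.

The number of length-5 walks from vertex 2 to vertex 2 is entry (2,2) of T⁵, where T is the adjacency matrix.
T² = [[3, 2, 1, 1], [2, 3, 1, 1], [1, 1, 2, 2], [1, 1, 2, 2]]
T³ = [[4, 5, 5, 5], [5, 4, 5, 5], [5, 5, 2, 2], [5, 5, 2, 2]]
T⁴ = [[15, 14, 9, 9], [14, 15, 9, 9], [9, 9, 10, 10], [9, 9, 10, 10]]
T⁵ = [[32, 33, 29, 29], [33, 32, 29, 29], [29, 29, 18, 18], [29, 29, 18, 18]]

32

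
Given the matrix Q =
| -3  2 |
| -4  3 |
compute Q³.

Q² = I (check: tr Q = 0 and det Q = -1), so Q³ = Q since 3 is odd.

[[-3, 2], [-4, 3]]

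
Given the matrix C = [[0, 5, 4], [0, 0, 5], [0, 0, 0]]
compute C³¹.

[[0, 0, 0], [0, 0, 0], [0, 0, 0]]

C is strictly triangular, hence nilpotent: C³ = 0, so C³¹ = 0.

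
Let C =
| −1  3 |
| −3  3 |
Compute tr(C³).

−28

C² = [[−8, 6], [−6, 0]]
C³ = [[−10, −6], [6, −18]]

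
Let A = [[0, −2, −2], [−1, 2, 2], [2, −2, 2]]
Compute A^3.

A^2 = [[−2, 0, −8], [2, 2, 10], [6, −12, −4]]
A^3 = [[−16, 20, −12], [18, −20, 20], [4, −28, −44]]

[[−16, 20, −12], [18, −20, 20], [4, −28, −44]]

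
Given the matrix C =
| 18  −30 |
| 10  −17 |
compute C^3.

tr C = 1 and det C = −6, so the characteristic polynomial is λ² − (1)λ + (−6) with roots −2 and 3.
Eigenvectors give P = [[−3, 2], [−2, 1]] with P⁻¹ = [[1, −2], [2, −3]], and C = P·diag(−2, 3)·P⁻¹.
Then C^3 = P·diag(−8, 27)·P⁻¹ = [[24, 54], [16, 27]] · [[1, −2], [2, −3]] = [[132, −210], [70, −113]].

[[132, −210], [70, −113]]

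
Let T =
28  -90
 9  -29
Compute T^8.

[[-2294, 7650], [-765, 2551]]

tr T = -1 and det T = -2, so the characteristic polynomial is λ² − (-1)λ + (-2) with roots 1 and -2.
Eigenvectors give P = [[10, 3], [3, 1]] with P⁻¹ = [[1, -3], [-3, 10]], and T = P·diag(1, -2)·P⁻¹.
Then T^8 = P·diag(1, 256)·P⁻¹ = [[10, 768], [3, 256]] · [[1, -3], [-3, 10]] = [[-2294, 7650], [-765, 2551]].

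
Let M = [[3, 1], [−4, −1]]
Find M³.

[[7, 3], [−12, −5]]

M² = [[5, 2], [−8, −3]]
M³ = [[7, 3], [−12, −5]]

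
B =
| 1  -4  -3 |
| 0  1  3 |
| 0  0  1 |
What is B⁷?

[[1, -28, -273], [0, 1, 21], [0, 0, 1]]

B = I + N where N = [[0, -4, -3], [0, 0, 3], [0, 0, 0]] is strictly upper-triangular, so N³ = 0.
(I + N)⁷ = I + 7·N + 21·N² = [[1, -28, -273], [0, 1, 21], [0, 0, 1]].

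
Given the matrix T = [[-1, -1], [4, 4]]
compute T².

[[-3, -3], [12, 12]]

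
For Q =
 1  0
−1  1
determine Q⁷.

[[1, 0], [−7, 1]]

Q = I + N where N = [[0, 0], [−1, 0]] is strictly lower-triangular, so N² = 0.
(I + N)⁷ = I + 7·N = [[1, 0], [−7, 1]].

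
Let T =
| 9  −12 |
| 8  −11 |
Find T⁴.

tr T = −2 and det T = −3, so the characteristic polynomial is λ² − (−2)λ + (−3) with roots −3 and 1.
Eigenvectors give P = [[1, 3], [1, 2]] with P⁻¹ = [[−2, 3], [1, −1]], and T = P·diag(−3, 1)·P⁻¹.
Then T⁴ = P·diag(81, 1)·P⁻¹ = [[81, 3], [81, 2]] · [[−2, 3], [1, −1]] = [[−159, 240], [−160, 241]].

[[−159, 240], [−160, 241]]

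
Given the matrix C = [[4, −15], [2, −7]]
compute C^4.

[[−74, 225], [−30, 91]]

tr C = −3 and det C = 2, so the characteristic polynomial is λ² − (−3)λ + (2) with roots −2 and −1.
Eigenvectors give P = [[5, 3], [2, 1]] with P⁻¹ = [[−1, 3], [2, −5]], and C = P·diag(−2, −1)·P⁻¹.
Then C^4 = P·diag(16, 1)·P⁻¹ = [[80, 3], [32, 1]] · [[−1, 3], [2, −5]] = [[−74, 225], [−30, 91]].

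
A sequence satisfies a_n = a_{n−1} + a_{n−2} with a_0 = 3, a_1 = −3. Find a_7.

With companion matrix A = [[1, 1], [1, 0]], [a_n, a_{n−1}]ᵀ = A·[a_{n−1}, a_{n−2}]ᵀ, so [a_7, a_6]ᵀ = A^6·[a_1, a_0]ᵀ.
A^6 = [[13, 8], [8, 5]], giving [a_7, a_6]ᵀ = [[−15], [−9]].

−15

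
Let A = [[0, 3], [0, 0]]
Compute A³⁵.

A is strictly triangular, hence nilpotent: A² = 0, so A³⁵ = 0.

[[0, 0], [0, 0]]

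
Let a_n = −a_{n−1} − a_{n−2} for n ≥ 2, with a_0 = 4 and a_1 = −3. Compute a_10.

With companion matrix A = [[−1, −1], [1, 0]], [a_n, a_{n−1}]ᵀ = A·[a_{n−1}, a_{n−2}]ᵀ, so [a_10, a_9]ᵀ = A⁹·[a_1, a_0]ᵀ.
A⁹ = [[1, 0], [0, 1]], giving [a_10, a_9]ᵀ = [[−3], [4]].

−3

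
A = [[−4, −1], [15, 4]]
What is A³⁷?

[[−4, −1], [15, 4]]

A² = I (check: tr A = 0 and det A = −1), so A³⁷ = A since 37 is odd.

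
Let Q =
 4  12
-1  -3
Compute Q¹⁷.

Q² = Q (a projection; rank 1, trace 1), so Q¹⁷ = Q.

[[4, 12], [-1, -3]]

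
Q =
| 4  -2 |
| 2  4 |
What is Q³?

Q² = [[12, -16], [16, 12]]
Q³ = [[16, -88], [88, 16]]

[[16, -88], [88, 16]]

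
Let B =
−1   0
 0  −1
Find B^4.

[[1, 0], [0, 1]]

B^2 = [[1, 0], [0, 1]]
B^3 = [[−1, 0], [0, −1]]
B^4 = [[1, 0], [0, 1]]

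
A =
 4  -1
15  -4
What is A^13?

A² = I (check: tr A = 0 and det A = -1), so A^13 = A since 13 is odd.

[[4, -1], [15, -4]]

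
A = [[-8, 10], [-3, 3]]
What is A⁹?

[[-115538, 191710], [-57513, 95343]]

tr A = -5 and det A = 6, so the characteristic polynomial is λ² − (-5)λ + (6) with roots -3 and -2.
Eigenvectors give P = [[-2, -5], [-1, -3]] with P⁻¹ = [[-3, 5], [1, -2]], and A = P·diag(-3, -2)·P⁻¹.
Then A⁹ = P·diag(-19683, -512)·P⁻¹ = [[39366, 2560], [19683, 1536]] · [[-3, 5], [1, -2]] = [[-115538, 191710], [-57513, 95343]].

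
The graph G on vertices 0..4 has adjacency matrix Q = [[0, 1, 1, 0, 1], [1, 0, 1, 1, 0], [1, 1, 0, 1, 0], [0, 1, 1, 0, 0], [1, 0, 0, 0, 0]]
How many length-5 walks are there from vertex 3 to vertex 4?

The number of length-5 walks from vertex 3 to vertex 4 is entry (3,4) of Q⁵, where Q is the adjacency matrix.
Q² = [[3, 1, 1, 2, 0], [1, 3, 2, 1, 1], [1, 2, 3, 1, 1], [2, 1, 1, 2, 0], [0, 1, 1, 0, 1]]
Q³ = [[2, 6, 6, 2, 3], [6, 4, 5, 5, 1], [6, 5, 4, 5, 1], [2, 5, 5, 2, 2], [3, 1, 1, 2, 0]]
Q⁴ = [[15, 10, 10, 12, 2], [10, 16, 15, 9, 6], [10, 15, 16, 9, 6], [12, 9, 9, 10, 2], [2, 6, 6, 2, 3]]
Q⁵ = [[22, 37, 37, 20, 15], [37, 34, 35, 31, 10], [37, 35, 34, 31, 10], [20, 31, 31, 18, 12], [15, 10, 10, 12, 2]]

12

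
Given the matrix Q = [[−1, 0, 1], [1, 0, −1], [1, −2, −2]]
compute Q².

[[2, −2, −3], [−2, 2, 3], [−5, 4, 7]]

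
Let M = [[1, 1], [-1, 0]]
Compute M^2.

[[0, 1], [-1, -1]]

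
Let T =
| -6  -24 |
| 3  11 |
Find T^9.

[[-152856, -460104], [57513, 173051]]

tr T = 5 and det T = 6, so the characteristic polynomial is λ² − (5)λ + (6) with roots 2 and 3.
Eigenvectors give P = [[-3, -8], [1, 3]] with P⁻¹ = [[-3, -8], [1, 3]], and T = P·diag(2, 3)·P⁻¹.
Then T^9 = P·diag(512, 19683)·P⁻¹ = [[-1536, -157464], [512, 59049]] · [[-3, -8], [1, 3]] = [[-152856, -460104], [57513, 173051]].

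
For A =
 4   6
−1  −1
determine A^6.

[[190, 378], [−63, −125]]

tr A = 3 and det A = 2, so the characteristic polynomial is λ² − (3)λ + (2) with roots 1 and 2.
Eigenvectors give P = [[2, 3], [−1, −1]] with P⁻¹ = [[−1, −3], [1, 2]], and A = P·diag(1, 2)·P⁻¹.
Then A^6 = P·diag(1, 64)·P⁻¹ = [[2, 192], [−1, −64]] · [[−1, −3], [1, 2]] = [[190, 378], [−63, −125]].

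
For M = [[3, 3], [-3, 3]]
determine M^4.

[[-324, 0], [0, -324]]

M^2 = [[0, 18], [-18, 0]]
M^3 = [[-54, 54], [-54, -54]]
M^4 = [[-324, 0], [0, -324]]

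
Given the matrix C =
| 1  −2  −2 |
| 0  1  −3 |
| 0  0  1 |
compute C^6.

C = I + N where N = [[0, −2, −2], [0, 0, −3], [0, 0, 0]] is strictly upper-triangular, so N^3 = 0.
(I + N)^6 = I + 6·N + 15·N^2 = [[1, −12, 78], [0, 1, −18], [0, 0, 1]].

[[1, −12, 78], [0, 1, −18], [0, 0, 1]]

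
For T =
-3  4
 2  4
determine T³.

[[-43, 84], [42, 104]]

T² = [[17, 4], [2, 24]]
T³ = [[-43, 84], [42, 104]]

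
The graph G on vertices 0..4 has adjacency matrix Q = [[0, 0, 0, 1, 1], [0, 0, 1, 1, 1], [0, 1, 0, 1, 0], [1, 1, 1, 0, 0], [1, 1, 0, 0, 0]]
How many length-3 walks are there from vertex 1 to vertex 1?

2

The number of length-3 walks from vertex 1 to vertex 1 is entry (1,1) of Q³, where Q is the adjacency matrix.
Q² = [[2, 2, 1, 0, 0], [2, 3, 1, 1, 0], [1, 1, 2, 1, 1], [0, 1, 1, 3, 2], [0, 0, 1, 2, 2]]
Q³ = [[0, 1, 2, 5, 4], [1, 2, 4, 6, 5], [2, 4, 2, 4, 2], [5, 6, 4, 2, 1], [4, 5, 2, 1, 0]]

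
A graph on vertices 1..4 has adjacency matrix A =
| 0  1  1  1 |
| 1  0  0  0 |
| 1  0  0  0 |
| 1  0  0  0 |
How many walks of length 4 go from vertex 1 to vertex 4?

The number of length-4 walks from vertex 1 to vertex 4 is entry (1,4) of A⁴, where A is the adjacency matrix.
A² = [[3, 0, 0, 0], [0, 1, 1, 1], [0, 1, 1, 1], [0, 1, 1, 1]]
A³ = [[0, 3, 3, 3], [3, 0, 0, 0], [3, 0, 0, 0], [3, 0, 0, 0]]
A⁴ = [[9, 0, 0, 0], [0, 3, 3, 3], [0, 3, 3, 3], [0, 3, 3, 3]]

0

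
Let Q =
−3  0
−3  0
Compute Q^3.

[[−27, 0], [−27, 0]]

Q^2 = [[9, 0], [9, 0]]
Q^3 = [[−27, 0], [−27, 0]]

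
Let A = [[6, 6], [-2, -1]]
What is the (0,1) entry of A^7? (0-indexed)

tr A = 5 and det A = 6, so the characteristic polynomial is λ² − (5)λ + (6) with roots 3 and 2.
Eigenvectors give P = [[2, 3], [-1, -2]] with P⁻¹ = [[2, 3], [-1, -2]], and A = P·diag(3, 2)·P⁻¹.
Then A^7 = P·diag(2187, 128)·P⁻¹ = [[4374, 384], [-2187, -256]] · [[2, 3], [-1, -2]] = [[8364, 12354], [-4118, -6049]].

12354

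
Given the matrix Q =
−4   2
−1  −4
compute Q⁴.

Q² = [[14, −16], [8, 14]]
Q³ = [[−40, 92], [−46, −40]]
Q⁴ = [[68, −448], [224, 68]]

[[68, −448], [224, 68]]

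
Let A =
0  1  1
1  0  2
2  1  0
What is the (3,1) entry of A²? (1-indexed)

1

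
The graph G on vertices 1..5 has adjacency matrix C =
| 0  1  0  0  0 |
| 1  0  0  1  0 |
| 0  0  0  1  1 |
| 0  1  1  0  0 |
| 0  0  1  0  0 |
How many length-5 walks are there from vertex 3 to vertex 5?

5

The number of length-5 walks from vertex 3 to vertex 5 is entry (3,5) of C⁵, where C is the adjacency matrix.
C² = [[1, 0, 0, 1, 0], [0, 2, 1, 0, 0], [0, 1, 2, 0, 0], [1, 0, 0, 2, 1], [0, 0, 0, 1, 1]]
C³ = [[0, 2, 1, 0, 0], [2, 0, 0, 3, 1], [1, 0, 0, 3, 2], [0, 3, 3, 0, 0], [0, 1, 2, 0, 0]]
C⁴ = [[2, 0, 0, 3, 1], [0, 5, 4, 0, 0], [0, 4, 5, 0, 0], [3, 0, 0, 6, 3], [1, 0, 0, 3, 2]]
C⁵ = [[0, 5, 4, 0, 0], [5, 0, 0, 9, 4], [4, 0, 0, 9, 5], [0, 9, 9, 0, 0], [0, 4, 5, 0, 0]]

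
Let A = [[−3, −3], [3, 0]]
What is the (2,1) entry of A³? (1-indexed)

0

A² = [[0, 9], [−9, −9]]
A³ = [[27, 0], [0, 27]]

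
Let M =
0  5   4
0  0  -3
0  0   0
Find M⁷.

M is strictly triangular, hence nilpotent: M³ = 0, so M⁷ = 0.

[[0, 0, 0], [0, 0, 0], [0, 0, 0]]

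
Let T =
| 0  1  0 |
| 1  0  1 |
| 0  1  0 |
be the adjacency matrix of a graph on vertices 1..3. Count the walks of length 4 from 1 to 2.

The number of length-4 walks from vertex 1 to vertex 2 is entry (1,2) of T^4, where T is the adjacency matrix.
T^2 = [[1, 0, 1], [0, 2, 0], [1, 0, 1]]
T^3 = [[0, 2, 0], [2, 0, 2], [0, 2, 0]]
T^4 = [[2, 0, 2], [0, 4, 0], [2, 0, 2]]

0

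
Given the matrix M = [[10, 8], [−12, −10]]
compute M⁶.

[[64, 0], [0, 64]]

tr M = 0 and det M = −4, so the characteristic polynomial is λ² − (0)λ + (−4) with roots −2 and 2.
Eigenvectors give P = [[−2, −1], [3, 1]] with P⁻¹ = [[1, 1], [−3, −2]], and M = P·diag(−2, 2)·P⁻¹.
Then M⁶ = P·diag(64, 64)·P⁻¹ = [[−128, −64], [192, 64]] · [[1, 1], [−3, −2]] = [[64, 0], [0, 64]].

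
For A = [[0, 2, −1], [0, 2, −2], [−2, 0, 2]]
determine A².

[[2, 4, −6], [4, 4, −8], [−4, −4, 6]]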